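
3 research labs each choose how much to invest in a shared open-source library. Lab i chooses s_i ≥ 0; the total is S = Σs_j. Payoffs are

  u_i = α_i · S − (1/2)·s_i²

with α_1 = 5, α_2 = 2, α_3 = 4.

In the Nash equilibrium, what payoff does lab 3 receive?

36

Lab i's FOC: ∂u_i/∂s_i = α_i − s_i = 0, so s_i* = α_i.
NE contributions = (5, 2, 4); S = 11.
u_3 = α_3·S − ½·(s_3)² = 4·11 − ½·4² = 36.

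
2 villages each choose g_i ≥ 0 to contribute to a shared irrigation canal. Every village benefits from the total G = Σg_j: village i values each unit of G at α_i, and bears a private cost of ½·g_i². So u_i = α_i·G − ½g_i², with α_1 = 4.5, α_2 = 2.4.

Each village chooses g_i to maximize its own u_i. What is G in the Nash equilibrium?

Village i's FOC: ∂u_i/∂g_i = α_i − g_i = 0, so g_i* = α_i.
NE contributions = (4.5, 2.4); G = 6.9.

6.9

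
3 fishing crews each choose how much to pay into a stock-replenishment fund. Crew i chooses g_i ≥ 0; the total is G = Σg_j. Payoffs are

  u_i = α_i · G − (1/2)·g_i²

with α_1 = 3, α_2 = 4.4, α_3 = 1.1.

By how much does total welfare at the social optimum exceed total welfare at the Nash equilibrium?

Crew i's FOC: ∂u_i/∂g_i = α_i − g_i = 0, so g_i* = α_i.
NE contributions = (3, 4.4, 1.1); G = 8.5.
W^NE = (Σα)·G − ½Σα_i² = 8.5² − ½·29.57 = 57.465.
Planner sets g_i = Σα_j = 8.5 for every i, so G^SO = 3·8.5 = 25.5.
W^SO = (Σα)·G^SO − ½·3·(Σα)² = (3/2)·8.5² = 108.375.
Deadweight loss = W^SO − W^NE = 50.91.

50.91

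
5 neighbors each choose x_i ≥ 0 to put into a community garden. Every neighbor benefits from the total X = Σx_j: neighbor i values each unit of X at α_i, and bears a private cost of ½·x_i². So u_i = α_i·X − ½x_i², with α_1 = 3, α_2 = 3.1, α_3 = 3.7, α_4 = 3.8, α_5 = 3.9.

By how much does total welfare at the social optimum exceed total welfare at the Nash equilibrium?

490.35

Neighbor i's FOC: ∂u_i/∂x_i = α_i − x_i = 0, so x_i* = α_i.
NE contributions = (3, 3.1, 3.7, 3.8, 3.9); X = 17.5.
W^NE = (Σα)·X − ½Σα_i² = 17.5² − ½·61.95 = 275.275.
Planner sets x_i = Σα_j = 17.5 for every i, so X^SO = 5·17.5 = 87.5.
W^SO = (Σα)·X^SO − ½·5·(Σα)² = (5/2)·17.5² = 765.625.
Deadweight loss = W^SO − W^NE = 490.35.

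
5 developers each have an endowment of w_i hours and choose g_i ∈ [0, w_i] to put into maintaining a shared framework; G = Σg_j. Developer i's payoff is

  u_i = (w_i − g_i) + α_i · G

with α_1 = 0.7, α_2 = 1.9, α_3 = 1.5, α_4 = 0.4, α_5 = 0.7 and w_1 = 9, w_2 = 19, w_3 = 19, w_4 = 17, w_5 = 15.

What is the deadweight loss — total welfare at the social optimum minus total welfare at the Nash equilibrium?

∂u_i/∂g_i = α_i − 1, so developer i contributes w_i if α_i > 1, else 0.
α_i > 1 for i ∈ {2, 3}; NE contributions (0, 19, 19, 0, 0), G = 38.
W^NE = Σw_i − G^NE + (Σα_i)·G^NE = 79 + 4.2·38 = 238.6.
Planner: ∂(Σu_j)/∂g_i = Σα_j − 1 = 4.2 > 0, so everyone contributes w_i; G^SO = 79, W^SO = 79 + 4.2·79 = 410.8.
Deadweight loss = 172.2.

172.2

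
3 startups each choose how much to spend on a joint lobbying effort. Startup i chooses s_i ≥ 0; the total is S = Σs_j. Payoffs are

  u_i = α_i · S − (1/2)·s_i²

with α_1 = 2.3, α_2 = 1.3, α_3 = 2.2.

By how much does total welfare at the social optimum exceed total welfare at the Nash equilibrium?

Startup i's FOC: ∂u_i/∂s_i = α_i − s_i = 0, so s_i* = α_i.
NE contributions = (2.3, 1.3, 2.2); S = 5.8.
W^NE = (Σα)·S − ½Σα_i² = 5.8² − ½·11.82 = 27.73.
Planner sets s_i = Σα_j = 5.8 for every i, so S^SO = 3·5.8 = 17.4.
W^SO = (Σα)·S^SO − ½·3·(Σα)² = (3/2)·5.8² = 50.46.
Deadweight loss = W^SO − W^NE = 22.73.

22.73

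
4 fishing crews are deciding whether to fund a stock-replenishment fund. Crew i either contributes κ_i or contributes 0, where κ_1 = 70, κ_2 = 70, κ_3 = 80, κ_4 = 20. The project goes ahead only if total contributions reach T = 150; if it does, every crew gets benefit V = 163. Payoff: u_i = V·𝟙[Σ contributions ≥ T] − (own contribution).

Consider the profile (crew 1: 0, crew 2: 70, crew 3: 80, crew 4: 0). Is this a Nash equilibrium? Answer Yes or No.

Yes

Total = 150 ≥ 150: provided.
Crew 1 (pledges 0, payoff 163): pledging 70 → total 220, payoff 93. No gain.
Crew 2 (pledges 70, payoff 93): dropping to 0 → total 80, payoff 0. No gain.
Crew 3 (pledges 80, payoff 83): dropping to 0 → total 70, payoff 0. No gain.
Crew 4 (pledges 0, payoff 163): pledging 20 → total 170, payoff 143. No gain.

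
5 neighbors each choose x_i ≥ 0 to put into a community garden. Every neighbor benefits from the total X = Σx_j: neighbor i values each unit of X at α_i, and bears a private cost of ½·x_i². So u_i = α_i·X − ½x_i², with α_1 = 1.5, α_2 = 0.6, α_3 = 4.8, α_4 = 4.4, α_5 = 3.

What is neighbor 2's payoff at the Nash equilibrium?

Neighbor i's FOC: ∂u_i/∂x_i = α_i − x_i = 0, so x_i* = α_i.
NE contributions = (1.5, 0.6, 4.8, 4.4, 3); X = 14.3.
u_2 = α_2·X − ½·(x_2)² = 0.6·14.3 − ½·0.6² = 8.4.

8.4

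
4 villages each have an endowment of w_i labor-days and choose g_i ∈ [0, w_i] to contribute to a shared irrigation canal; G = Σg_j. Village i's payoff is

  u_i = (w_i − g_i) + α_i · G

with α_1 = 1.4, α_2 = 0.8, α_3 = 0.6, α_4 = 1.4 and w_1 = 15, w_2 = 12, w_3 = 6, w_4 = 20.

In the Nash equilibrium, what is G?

∂u_i/∂g_i = α_i − 1, so village i contributes w_i if α_i > 1, else 0.
α_i > 1 for i ∈ {1, 4}; NE contributions (15, 0, 0, 20), G = 35.

35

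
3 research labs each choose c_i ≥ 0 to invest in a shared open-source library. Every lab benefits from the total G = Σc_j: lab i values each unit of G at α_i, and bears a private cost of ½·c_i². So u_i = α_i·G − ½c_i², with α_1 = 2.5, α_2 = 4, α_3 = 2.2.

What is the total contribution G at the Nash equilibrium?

8.7

Lab i's FOC: ∂u_i/∂c_i = α_i − c_i = 0, so c_i* = α_i.
NE contributions = (2.5, 4, 2.2); G = 8.7.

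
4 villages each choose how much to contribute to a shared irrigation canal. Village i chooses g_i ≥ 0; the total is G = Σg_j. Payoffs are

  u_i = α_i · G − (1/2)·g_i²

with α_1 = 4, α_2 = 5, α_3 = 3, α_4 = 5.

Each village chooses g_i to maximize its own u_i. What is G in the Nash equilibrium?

17

Village i's FOC: ∂u_i/∂g_i = α_i − g_i = 0, so g_i* = α_i.
NE contributions = (4, 5, 3, 5); G = 17.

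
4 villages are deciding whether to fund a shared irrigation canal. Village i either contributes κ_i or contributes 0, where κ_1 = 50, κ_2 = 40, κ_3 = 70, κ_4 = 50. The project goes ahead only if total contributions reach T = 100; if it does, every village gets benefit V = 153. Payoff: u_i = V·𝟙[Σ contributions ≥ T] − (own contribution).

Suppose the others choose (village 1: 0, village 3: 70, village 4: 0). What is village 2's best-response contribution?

Others' total = 70. Contributing 40 brings total to 110 ≥ 100: gain V − κ_2 = 113.
Best response: 40.

40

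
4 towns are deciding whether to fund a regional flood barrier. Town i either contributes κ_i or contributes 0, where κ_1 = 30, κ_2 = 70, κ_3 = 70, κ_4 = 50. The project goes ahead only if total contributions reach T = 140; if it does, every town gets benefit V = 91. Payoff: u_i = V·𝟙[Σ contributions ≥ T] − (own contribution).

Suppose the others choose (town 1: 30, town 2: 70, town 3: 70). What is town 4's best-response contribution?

Others' total = 170 ≥ 140; contributing adds cost 50 for no extra benefit.
Best response: 0.

0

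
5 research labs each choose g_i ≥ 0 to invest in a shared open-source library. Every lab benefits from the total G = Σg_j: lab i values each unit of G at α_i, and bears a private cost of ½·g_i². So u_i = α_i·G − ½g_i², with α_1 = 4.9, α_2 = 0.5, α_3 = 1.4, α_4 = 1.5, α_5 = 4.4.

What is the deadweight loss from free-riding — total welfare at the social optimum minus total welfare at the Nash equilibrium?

Lab i's FOC: ∂u_i/∂g_i = α_i − g_i = 0, so g_i* = α_i.
NE contributions = (4.9, 0.5, 1.4, 1.5, 4.4); G = 12.7.
W^NE = (Σα)·G − ½Σα_i² = 12.7² − ½·47.83 = 137.375.
Planner sets g_i = Σα_j = 12.7 for every i, so G^SO = 5·12.7 = 63.5.
W^SO = (Σα)·G^SO − ½·5·(Σα)² = (5/2)·12.7² = 403.225.
Deadweight loss = W^SO − W^NE = 265.85.

265.85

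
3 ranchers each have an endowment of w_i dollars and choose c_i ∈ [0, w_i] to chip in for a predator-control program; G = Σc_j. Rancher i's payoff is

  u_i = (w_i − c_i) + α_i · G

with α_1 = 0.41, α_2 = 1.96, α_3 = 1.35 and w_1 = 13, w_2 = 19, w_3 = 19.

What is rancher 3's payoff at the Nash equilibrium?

∂u_i/∂c_i = α_i − 1, so rancher i contributes w_i if α_i > 1, else 0.
α_i > 1 for i ∈ {2, 3}; NE contributions (0, 19, 19), G = 38.
u_3 = (19 − 19) + 1.35·38 = 51.3.

51.3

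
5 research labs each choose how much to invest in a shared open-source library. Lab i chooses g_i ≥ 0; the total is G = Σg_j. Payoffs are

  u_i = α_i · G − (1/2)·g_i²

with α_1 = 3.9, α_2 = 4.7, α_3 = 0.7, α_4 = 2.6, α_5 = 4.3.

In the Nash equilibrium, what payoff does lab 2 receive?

65.095

Lab i's FOC: ∂u_i/∂g_i = α_i − g_i = 0, so g_i* = α_i.
NE contributions = (3.9, 4.7, 0.7, 2.6, 4.3); G = 16.2.
u_2 = α_2·G − ½·(g_2)² = 4.7·16.2 − ½·4.7² = 65.095.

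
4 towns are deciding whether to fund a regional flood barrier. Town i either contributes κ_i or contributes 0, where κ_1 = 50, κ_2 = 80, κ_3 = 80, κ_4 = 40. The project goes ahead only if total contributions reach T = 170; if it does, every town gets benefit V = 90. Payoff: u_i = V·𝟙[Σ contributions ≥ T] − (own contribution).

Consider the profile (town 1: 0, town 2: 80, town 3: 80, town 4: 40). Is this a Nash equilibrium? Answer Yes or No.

Total = 200 ≥ 170: provided.
Town 1 (pledges 0, payoff 90): pledging 50 → total 250, payoff 40. No gain.
Town 2 (pledges 80, payoff 10): dropping to 0 → total 120, payoff 0. No gain.
Town 3 (pledges 80, payoff 10): dropping to 0 → total 120, payoff 0. No gain.
Town 4 (pledges 40, payoff 50): dropping to 0 → total 160, payoff 0. No gain.

Yes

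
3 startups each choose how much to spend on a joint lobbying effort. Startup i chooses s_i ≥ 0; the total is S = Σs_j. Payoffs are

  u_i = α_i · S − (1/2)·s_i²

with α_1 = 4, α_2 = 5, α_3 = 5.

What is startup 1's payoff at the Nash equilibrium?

Startup i's FOC: ∂u_i/∂s_i = α_i − s_i = 0, so s_i* = α_i.
NE contributions = (4, 5, 5); S = 14.
u_1 = α_1·S − ½·(s_1)² = 4·14 − ½·4² = 48.

48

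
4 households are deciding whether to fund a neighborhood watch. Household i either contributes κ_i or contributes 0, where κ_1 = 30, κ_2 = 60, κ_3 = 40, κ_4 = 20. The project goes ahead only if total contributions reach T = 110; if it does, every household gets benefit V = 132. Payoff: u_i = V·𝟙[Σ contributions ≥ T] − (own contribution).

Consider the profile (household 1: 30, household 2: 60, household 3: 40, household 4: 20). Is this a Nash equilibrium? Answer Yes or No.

No

Total = 150 ≥ 110: provided.
Household 1 (pledges 30, payoff 102): dropping to 0 → total 120, payoff 132. Profitable deviation.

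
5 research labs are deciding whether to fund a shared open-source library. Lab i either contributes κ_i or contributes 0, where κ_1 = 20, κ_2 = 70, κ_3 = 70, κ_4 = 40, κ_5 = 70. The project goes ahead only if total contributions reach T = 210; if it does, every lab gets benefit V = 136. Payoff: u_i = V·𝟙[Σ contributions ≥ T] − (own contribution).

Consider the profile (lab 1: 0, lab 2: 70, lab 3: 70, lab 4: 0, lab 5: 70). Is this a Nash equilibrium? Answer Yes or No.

Total = 210 ≥ 210: provided.
Lab 1 (pledges 0, payoff 136): pledging 20 → total 230, payoff 116. No gain.
Lab 2 (pledges 70, payoff 66): dropping to 0 → total 140, payoff 0. No gain.
Lab 3 (pledges 70, payoff 66): dropping to 0 → total 140, payoff 0. No gain.
Lab 4 (pledges 0, payoff 136): pledging 40 → total 250, payoff 96. No gain.
Lab 5 (pledges 70, payoff 66): dropping to 0 → total 140, payoff 0. No gain.

Yes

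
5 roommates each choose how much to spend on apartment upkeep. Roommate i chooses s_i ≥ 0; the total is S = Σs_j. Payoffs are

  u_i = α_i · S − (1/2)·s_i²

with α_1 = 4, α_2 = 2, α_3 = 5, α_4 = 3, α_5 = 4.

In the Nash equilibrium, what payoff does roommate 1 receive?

64

Roommate i's FOC: ∂u_i/∂s_i = α_i − s_i = 0, so s_i* = α_i.
NE contributions = (4, 2, 5, 3, 4); S = 18.
u_1 = α_1·S − ½·(s_1)² = 4·18 − ½·4² = 64.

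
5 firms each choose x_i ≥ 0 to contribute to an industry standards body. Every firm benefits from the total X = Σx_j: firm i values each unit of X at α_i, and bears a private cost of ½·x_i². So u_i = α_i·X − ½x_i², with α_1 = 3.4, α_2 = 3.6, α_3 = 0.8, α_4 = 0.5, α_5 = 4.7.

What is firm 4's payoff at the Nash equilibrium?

Firm i's FOC: ∂u_i/∂x_i = α_i − x_i = 0, so x_i* = α_i.
NE contributions = (3.4, 3.6, 0.8, 0.5, 4.7); X = 13.
u_4 = α_4·X − ½·(x_4)² = 0.5·13 − ½·0.5² = 6.375.

6.375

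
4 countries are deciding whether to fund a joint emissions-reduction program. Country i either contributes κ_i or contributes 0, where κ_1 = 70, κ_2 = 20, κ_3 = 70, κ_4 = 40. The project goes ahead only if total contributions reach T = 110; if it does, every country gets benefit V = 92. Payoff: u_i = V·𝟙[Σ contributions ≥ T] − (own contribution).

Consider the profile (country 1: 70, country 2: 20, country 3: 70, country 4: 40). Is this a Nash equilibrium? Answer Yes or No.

No

Total = 200 ≥ 110: provided.
Country 1 (pledges 70, payoff 22): dropping to 0 → total 130, payoff 92. Profitable deviation.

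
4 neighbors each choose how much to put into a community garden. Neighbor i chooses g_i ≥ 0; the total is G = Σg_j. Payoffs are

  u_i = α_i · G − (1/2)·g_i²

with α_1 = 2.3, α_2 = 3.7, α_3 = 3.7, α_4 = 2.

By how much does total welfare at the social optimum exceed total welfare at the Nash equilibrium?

Neighbor i's FOC: ∂u_i/∂g_i = α_i − g_i = 0, so g_i* = α_i.
NE contributions = (2.3, 3.7, 3.7, 2); G = 11.7.
W^NE = (Σα)·G − ½Σα_i² = 11.7² − ½·36.67 = 118.555.
Planner sets g_i = Σα_j = 11.7 for every i, so G^SO = 4·11.7 = 46.8.
W^SO = (Σα)·G^SO − ½·4·(Σα)² = (4/2)·11.7² = 273.78.
Deadweight loss = W^SO − W^NE = 155.225.

155.225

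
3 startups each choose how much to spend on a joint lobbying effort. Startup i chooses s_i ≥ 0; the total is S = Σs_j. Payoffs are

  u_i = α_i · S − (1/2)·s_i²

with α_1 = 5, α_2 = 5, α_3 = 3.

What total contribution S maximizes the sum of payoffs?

Planner FOC: ∂(Σu_j)/∂s_i = (Σα_j) − s_i = 0, so s_i^SO = Σα_j = 13 for every i; S^SO = 39.

39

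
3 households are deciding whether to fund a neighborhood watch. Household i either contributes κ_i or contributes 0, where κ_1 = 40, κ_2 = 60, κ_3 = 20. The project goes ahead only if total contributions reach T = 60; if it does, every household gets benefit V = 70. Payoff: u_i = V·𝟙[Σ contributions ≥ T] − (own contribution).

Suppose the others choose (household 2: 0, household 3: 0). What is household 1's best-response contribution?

Others' total = 0. Even contributing 40 gives 40 < 60: no benefit either way.
Best response: 0.

0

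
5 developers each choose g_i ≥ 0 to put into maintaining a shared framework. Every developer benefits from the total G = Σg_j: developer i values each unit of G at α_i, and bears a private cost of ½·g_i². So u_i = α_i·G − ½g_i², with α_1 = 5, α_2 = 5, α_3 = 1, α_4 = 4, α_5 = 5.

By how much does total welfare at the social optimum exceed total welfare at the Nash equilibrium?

Developer i's FOC: ∂u_i/∂g_i = α_i − g_i = 0, so g_i* = α_i.
NE contributions = (5, 5, 1, 4, 5); G = 20.
W^NE = (Σα)·G − ½Σα_i² = 20² − ½·92 = 354.
Planner sets g_i = Σα_j = 20 for every i, so G^SO = 5·20 = 100.
W^SO = (Σα)·G^SO − ½·5·(Σα)² = (5/2)·20² = 1000.
Deadweight loss = W^SO − W^NE = 646.

646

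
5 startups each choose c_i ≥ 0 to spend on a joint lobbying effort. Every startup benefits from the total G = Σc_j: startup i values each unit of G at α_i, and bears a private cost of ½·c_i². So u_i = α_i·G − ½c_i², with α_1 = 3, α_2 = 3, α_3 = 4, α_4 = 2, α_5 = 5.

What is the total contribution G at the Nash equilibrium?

Startup i's FOC: ∂u_i/∂c_i = α_i − c_i = 0, so c_i* = α_i.
NE contributions = (3, 3, 4, 2, 5); G = 17.

17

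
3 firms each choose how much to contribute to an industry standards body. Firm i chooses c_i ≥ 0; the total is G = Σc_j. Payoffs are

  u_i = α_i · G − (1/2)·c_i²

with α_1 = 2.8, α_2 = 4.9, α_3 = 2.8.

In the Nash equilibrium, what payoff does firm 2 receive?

39.445

Firm i's FOC: ∂u_i/∂c_i = α_i − c_i = 0, so c_i* = α_i.
NE contributions = (2.8, 4.9, 2.8); G = 10.5.
u_2 = α_2·G − ½·(c_2)² = 4.9·10.5 − ½·4.9² = 39.445.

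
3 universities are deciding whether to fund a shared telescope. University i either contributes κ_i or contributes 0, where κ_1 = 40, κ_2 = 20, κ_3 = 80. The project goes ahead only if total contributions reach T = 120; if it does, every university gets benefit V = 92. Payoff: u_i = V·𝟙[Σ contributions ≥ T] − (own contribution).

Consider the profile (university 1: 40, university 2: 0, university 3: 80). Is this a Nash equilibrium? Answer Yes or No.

Total = 120 ≥ 120: provided.
University 1 (pledges 40, payoff 52): dropping to 0 → total 80, payoff 0. No gain.
University 2 (pledges 0, payoff 92): pledging 20 → total 140, payoff 72. No gain.
University 3 (pledges 80, payoff 12): dropping to 0 → total 40, payoff 0. No gain.

Yes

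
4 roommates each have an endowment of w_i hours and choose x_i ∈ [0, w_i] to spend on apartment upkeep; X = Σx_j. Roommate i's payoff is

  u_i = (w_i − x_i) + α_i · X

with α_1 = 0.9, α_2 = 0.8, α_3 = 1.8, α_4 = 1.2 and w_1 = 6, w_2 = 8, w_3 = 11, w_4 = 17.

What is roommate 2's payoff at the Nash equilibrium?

∂u_i/∂x_i = α_i − 1, so roommate i contributes w_i if α_i > 1, else 0.
α_i > 1 for i ∈ {3, 4}; NE contributions (0, 0, 11, 17), X = 28.
u_2 = (8 − 0) + 0.8·28 = 30.4.

30.4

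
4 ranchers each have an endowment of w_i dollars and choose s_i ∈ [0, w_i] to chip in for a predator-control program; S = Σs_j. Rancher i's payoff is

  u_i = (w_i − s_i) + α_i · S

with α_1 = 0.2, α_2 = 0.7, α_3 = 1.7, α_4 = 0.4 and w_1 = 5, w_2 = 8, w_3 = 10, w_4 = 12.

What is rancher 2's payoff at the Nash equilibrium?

15

∂u_i/∂s_i = α_i − 1, so rancher i contributes w_i if α_i > 1, else 0.
α_i > 1 for i ∈ {3}; NE contributions (0, 0, 10, 0), S = 10.
u_2 = (8 − 0) + 0.7·10 = 15.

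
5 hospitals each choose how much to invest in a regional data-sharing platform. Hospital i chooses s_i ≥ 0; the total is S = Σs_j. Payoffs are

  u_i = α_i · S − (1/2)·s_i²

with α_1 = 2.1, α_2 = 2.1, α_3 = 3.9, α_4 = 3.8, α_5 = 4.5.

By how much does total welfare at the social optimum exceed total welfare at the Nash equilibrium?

432.8

Hospital i's FOC: ∂u_i/∂s_i = α_i − s_i = 0, so s_i* = α_i.
NE contributions = (2.1, 2.1, 3.9, 3.8, 4.5); S = 16.4.
W^NE = (Σα)·S − ½Σα_i² = 16.4² − ½·58.72 = 239.6.
Planner sets s_i = Σα_j = 16.4 for every i, so S^SO = 5·16.4 = 82.
W^SO = (Σα)·S^SO − ½·5·(Σα)² = (5/2)·16.4² = 672.4.
Deadweight loss = W^SO − W^NE = 432.8.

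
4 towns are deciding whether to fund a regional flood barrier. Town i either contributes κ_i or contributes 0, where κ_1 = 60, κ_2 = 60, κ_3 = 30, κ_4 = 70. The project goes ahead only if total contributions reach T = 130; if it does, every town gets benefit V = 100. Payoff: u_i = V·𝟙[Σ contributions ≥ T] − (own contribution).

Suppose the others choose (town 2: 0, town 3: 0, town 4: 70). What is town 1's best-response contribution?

60

Others' total = 70. Contributing 60 brings total to 130 ≥ 130: gain V − κ_1 = 40.
Best response: 60.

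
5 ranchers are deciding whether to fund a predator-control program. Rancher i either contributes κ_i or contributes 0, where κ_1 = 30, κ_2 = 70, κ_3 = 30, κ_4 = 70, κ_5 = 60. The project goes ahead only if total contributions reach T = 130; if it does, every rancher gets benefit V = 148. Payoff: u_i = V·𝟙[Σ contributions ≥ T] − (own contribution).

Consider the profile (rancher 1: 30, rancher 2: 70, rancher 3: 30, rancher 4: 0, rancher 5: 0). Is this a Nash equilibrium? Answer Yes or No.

Yes

Total = 130 ≥ 130: provided.
Rancher 1 (pledges 30, payoff 118): dropping to 0 → total 100, payoff 0. No gain.
Rancher 2 (pledges 70, payoff 78): dropping to 0 → total 60, payoff 0. No gain.
Rancher 3 (pledges 30, payoff 118): dropping to 0 → total 100, payoff 0. No gain.
Rancher 4 (pledges 0, payoff 148): pledging 70 → total 200, payoff 78. No gain.
Rancher 5 (pledges 0, payoff 148): pledging 60 → total 190, payoff 88. No gain.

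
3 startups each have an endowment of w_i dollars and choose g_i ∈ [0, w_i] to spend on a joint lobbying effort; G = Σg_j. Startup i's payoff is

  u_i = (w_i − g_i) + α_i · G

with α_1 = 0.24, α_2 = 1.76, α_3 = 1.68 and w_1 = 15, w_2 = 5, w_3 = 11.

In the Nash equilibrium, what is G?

16

∂u_i/∂g_i = α_i − 1, so startup i contributes w_i if α_i > 1, else 0.
α_i > 1 for i ∈ {2, 3}; NE contributions (0, 5, 11), G = 16.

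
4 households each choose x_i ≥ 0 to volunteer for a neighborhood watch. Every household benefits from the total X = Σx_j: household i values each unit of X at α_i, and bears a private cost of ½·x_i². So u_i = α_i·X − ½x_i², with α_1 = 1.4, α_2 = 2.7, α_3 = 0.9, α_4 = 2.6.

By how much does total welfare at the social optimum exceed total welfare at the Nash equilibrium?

66.17

Household i's FOC: ∂u_i/∂x_i = α_i − x_i = 0, so x_i* = α_i.
NE contributions = (1.4, 2.7, 0.9, 2.6); X = 7.6.
W^NE = (Σα)·X − ½Σα_i² = 7.6² − ½·16.82 = 49.35.
Planner sets x_i = Σα_j = 7.6 for every i, so X^SO = 4·7.6 = 30.4.
W^SO = (Σα)·X^SO − ½·4·(Σα)² = (4/2)·7.6² = 115.52.
Deadweight loss = W^SO − W^NE = 66.17.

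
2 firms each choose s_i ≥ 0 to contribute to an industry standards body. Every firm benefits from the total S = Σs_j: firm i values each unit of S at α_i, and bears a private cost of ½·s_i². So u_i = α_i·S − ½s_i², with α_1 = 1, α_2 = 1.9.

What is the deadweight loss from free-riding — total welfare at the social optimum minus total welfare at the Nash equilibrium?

Firm i's FOC: ∂u_i/∂s_i = α_i − s_i = 0, so s_i* = α_i.
NE contributions = (1, 1.9); S = 2.9.
W^NE = (Σα)·S − ½Σα_i² = 2.9² − ½·4.61 = 6.105.
Planner sets s_i = Σα_j = 2.9 for every i, so S^SO = 2·2.9 = 5.8.
W^SO = (Σα)·S^SO − ½·2·(Σα)² = (2/2)·2.9² = 8.41.
Deadweight loss = W^SO − W^NE = 2.305.

2.305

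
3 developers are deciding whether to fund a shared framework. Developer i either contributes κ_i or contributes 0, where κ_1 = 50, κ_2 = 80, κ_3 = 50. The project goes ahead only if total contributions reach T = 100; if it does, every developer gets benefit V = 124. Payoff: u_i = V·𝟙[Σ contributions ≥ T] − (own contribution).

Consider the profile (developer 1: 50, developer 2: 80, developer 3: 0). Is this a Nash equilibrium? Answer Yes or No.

Total = 130 ≥ 100: provided.
Developer 1 (pledges 50, payoff 74): dropping to 0 → total 80, payoff 0. No gain.
Developer 2 (pledges 80, payoff 44): dropping to 0 → total 50, payoff 0. No gain.
Developer 3 (pledges 0, payoff 124): pledging 50 → total 180, payoff 74. No gain.

Yes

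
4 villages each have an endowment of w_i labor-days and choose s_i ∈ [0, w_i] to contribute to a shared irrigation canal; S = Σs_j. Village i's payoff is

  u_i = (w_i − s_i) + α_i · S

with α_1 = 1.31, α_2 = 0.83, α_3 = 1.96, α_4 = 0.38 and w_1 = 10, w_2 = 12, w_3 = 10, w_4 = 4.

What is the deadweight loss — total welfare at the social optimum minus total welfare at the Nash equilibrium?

55.68

∂u_i/∂s_i = α_i − 1, so village i contributes w_i if α_i > 1, else 0.
α_i > 1 for i ∈ {1, 3}; NE contributions (10, 0, 10, 0), S = 20.
W^NE = Σw_i − S^NE + (Σα_i)·S^NE = 36 + 3.48·20 = 105.6.
Planner: ∂(Σu_j)/∂s_i = Σα_j − 1 = 3.48 > 0, so everyone contributes w_i; S^SO = 36, W^SO = 36 + 3.48·36 = 161.28.
Deadweight loss = 55.68.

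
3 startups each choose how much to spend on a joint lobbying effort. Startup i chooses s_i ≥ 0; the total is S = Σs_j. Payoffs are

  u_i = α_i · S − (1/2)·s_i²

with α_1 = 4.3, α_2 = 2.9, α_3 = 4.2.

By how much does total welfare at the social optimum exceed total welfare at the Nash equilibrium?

Startup i's FOC: ∂u_i/∂s_i = α_i − s_i = 0, so s_i* = α_i.
NE contributions = (4.3, 2.9, 4.2); S = 11.4.
W^NE = (Σα)·S − ½Σα_i² = 11.4² − ½·44.54 = 107.69.
Planner sets s_i = Σα_j = 11.4 for every i, so S^SO = 3·11.4 = 34.2.
W^SO = (Σα)·S^SO − ½·3·(Σα)² = (3/2)·11.4² = 194.94.
Deadweight loss = W^SO − W^NE = 87.25.

87.25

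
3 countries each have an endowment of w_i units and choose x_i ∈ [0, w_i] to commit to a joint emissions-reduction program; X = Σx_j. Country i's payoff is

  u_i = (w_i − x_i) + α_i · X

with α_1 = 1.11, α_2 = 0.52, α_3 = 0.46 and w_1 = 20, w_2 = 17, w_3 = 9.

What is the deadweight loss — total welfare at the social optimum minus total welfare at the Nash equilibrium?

∂u_i/∂x_i = α_i − 1, so country i contributes w_i if α_i > 1, else 0.
α_i > 1 for i ∈ {1}; NE contributions (20, 0, 0), X = 20.
W^NE = Σw_i − X^NE + (Σα_i)·X^NE = 46 + 1.09·20 = 67.8.
Planner: ∂(Σu_j)/∂x_i = Σα_j − 1 = 1.09 > 0, so everyone contributes w_i; X^SO = 46, W^SO = 46 + 1.09·46 = 96.14.
Deadweight loss = 28.34.

28.34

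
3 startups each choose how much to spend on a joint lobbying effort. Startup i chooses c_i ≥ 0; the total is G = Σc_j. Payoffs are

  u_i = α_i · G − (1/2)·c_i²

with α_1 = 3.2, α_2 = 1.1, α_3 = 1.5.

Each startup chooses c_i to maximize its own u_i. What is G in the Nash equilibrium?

5.8

Startup i's FOC: ∂u_i/∂c_i = α_i − c_i = 0, so c_i* = α_i.
NE contributions = (3.2, 1.1, 1.5); G = 5.8.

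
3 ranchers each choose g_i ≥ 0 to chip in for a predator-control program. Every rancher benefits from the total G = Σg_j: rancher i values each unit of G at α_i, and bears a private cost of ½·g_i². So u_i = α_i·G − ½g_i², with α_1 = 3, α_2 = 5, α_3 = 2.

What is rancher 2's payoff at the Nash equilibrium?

37.5

Rancher i's FOC: ∂u_i/∂g_i = α_i − g_i = 0, so g_i* = α_i.
NE contributions = (3, 5, 2); G = 10.
u_2 = α_2·G − ½·(g_2)² = 5·10 − ½·5² = 37.5.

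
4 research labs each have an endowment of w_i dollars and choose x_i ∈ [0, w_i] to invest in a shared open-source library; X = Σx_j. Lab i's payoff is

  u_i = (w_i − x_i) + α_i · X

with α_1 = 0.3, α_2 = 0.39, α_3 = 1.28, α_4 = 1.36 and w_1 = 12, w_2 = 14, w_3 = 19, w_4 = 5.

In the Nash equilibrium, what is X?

24

∂u_i/∂x_i = α_i − 1, so lab i contributes w_i if α_i > 1, else 0.
α_i > 1 for i ∈ {3, 4}; NE contributions (0, 0, 19, 5), X = 24.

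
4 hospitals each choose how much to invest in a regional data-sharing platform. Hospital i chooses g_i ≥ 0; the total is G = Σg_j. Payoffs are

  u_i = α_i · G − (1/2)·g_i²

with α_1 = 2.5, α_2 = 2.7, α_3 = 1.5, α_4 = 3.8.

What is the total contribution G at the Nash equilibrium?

Hospital i's FOC: ∂u_i/∂g_i = α_i − g_i = 0, so g_i* = α_i.
NE contributions = (2.5, 2.7, 1.5, 3.8); G = 10.5.

10.5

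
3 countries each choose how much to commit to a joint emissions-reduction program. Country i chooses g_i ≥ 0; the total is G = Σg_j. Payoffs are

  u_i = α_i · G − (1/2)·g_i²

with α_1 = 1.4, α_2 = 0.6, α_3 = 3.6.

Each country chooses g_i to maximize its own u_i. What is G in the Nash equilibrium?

Country i's FOC: ∂u_i/∂g_i = α_i − g_i = 0, so g_i* = α_i.
NE contributions = (1.4, 0.6, 3.6); G = 5.6.

5.6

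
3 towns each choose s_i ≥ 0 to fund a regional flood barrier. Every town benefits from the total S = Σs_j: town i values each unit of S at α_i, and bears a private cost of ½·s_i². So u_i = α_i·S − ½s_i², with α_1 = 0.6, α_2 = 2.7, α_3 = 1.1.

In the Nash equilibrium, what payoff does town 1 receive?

Town i's FOC: ∂u_i/∂s_i = α_i − s_i = 0, so s_i* = α_i.
NE contributions = (0.6, 2.7, 1.1); S = 4.4.
u_1 = α_1·S − ½·(s_1)² = 0.6·4.4 − ½·0.6² = 2.46.

2.46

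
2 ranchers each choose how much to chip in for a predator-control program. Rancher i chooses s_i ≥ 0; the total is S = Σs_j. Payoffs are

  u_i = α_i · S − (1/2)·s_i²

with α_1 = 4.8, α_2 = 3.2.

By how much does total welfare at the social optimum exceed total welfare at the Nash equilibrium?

16.64

Rancher i's FOC: ∂u_i/∂s_i = α_i − s_i = 0, so s_i* = α_i.
NE contributions = (4.8, 3.2); S = 8.
W^NE = (Σα)·S − ½Σα_i² = 8² − ½·33.28 = 47.36.
Planner sets s_i = Σα_j = 8 for every i, so S^SO = 2·8 = 16.
W^SO = (Σα)·S^SO − ½·2·(Σα)² = (2/2)·8² = 64.
Deadweight loss = W^SO − W^NE = 16.64.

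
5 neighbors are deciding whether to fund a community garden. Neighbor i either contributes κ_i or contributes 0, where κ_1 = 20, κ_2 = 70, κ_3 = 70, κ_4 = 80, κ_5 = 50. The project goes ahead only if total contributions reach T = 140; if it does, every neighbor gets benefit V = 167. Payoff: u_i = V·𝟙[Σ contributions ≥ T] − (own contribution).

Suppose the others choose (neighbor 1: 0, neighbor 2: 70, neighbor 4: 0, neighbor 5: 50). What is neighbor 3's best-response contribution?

Others' total = 120. Contributing 70 brings total to 190 ≥ 140: gain V − κ_3 = 97.
Best response: 70.

70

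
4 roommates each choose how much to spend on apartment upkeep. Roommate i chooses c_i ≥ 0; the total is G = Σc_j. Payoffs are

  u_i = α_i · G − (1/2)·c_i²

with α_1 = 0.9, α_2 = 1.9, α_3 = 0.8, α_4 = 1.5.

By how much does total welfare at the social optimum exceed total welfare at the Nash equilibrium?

29.665

Roommate i's FOC: ∂u_i/∂c_i = α_i − c_i = 0, so c_i* = α_i.
NE contributions = (0.9, 1.9, 0.8, 1.5); G = 5.1.
W^NE = (Σα)·G − ½Σα_i² = 5.1² − ½·7.31 = 22.355.
Planner sets c_i = Σα_j = 5.1 for every i, so G^SO = 4·5.1 = 20.4.
W^SO = (Σα)·G^SO − ½·4·(Σα)² = (4/2)·5.1² = 52.02.
Deadweight loss = W^SO − W^NE = 29.665.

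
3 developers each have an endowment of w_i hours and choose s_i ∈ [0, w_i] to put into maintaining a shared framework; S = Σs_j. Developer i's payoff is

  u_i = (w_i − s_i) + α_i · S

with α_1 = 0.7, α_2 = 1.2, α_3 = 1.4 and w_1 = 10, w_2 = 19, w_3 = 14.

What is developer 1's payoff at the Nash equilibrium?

33.1

∂u_i/∂s_i = α_i − 1, so developer i contributes w_i if α_i > 1, else 0.
α_i > 1 for i ∈ {2, 3}; NE contributions (0, 19, 14), S = 33.
u_1 = (10 − 0) + 0.7·33 = 33.1.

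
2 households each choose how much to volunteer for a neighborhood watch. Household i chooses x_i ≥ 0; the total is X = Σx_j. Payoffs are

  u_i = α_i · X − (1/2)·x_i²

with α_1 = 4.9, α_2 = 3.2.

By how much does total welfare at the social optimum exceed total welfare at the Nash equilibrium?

Household i's FOC: ∂u_i/∂x_i = α_i − x_i = 0, so x_i* = α_i.
NE contributions = (4.9, 3.2); X = 8.1.
W^NE = (Σα)·X − ½Σα_i² = 8.1² − ½·34.25 = 48.485.
Planner sets x_i = Σα_j = 8.1 for every i, so X^SO = 2·8.1 = 16.2.
W^SO = (Σα)·X^SO − ½·2·(Σα)² = (2/2)·8.1² = 65.61.
Deadweight loss = W^SO − W^NE = 17.125.

17.125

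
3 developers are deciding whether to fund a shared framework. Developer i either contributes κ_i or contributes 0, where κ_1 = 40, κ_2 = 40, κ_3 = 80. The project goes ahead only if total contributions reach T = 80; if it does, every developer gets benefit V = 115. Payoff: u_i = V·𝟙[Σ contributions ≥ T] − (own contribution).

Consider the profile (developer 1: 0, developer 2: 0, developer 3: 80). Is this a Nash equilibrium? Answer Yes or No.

Yes

Total = 80 ≥ 80: provided.
Developer 1 (pledges 0, payoff 115): pledging 40 → total 120, payoff 75. No gain.
Developer 2 (pledges 0, payoff 115): pledging 40 → total 120, payoff 75. No gain.
Developer 3 (pledges 80, payoff 35): dropping to 0 → total 0, payoff 0. No gain.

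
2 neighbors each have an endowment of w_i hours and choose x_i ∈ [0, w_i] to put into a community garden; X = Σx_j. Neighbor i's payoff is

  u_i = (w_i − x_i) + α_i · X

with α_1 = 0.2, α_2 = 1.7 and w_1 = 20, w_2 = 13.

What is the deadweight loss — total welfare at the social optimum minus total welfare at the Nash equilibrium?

∂u_i/∂x_i = α_i − 1, so neighbor i contributes w_i if α_i > 1, else 0.
α_i > 1 for i ∈ {2}; NE contributions (0, 13), X = 13.
W^NE = Σw_i − X^NE + (Σα_i)·X^NE = 33 + 0.9·13 = 44.7.
Planner: ∂(Σu_j)/∂x_i = Σα_j − 1 = 0.9 > 0, so everyone contributes w_i; X^SO = 33, W^SO = 33 + 0.9·33 = 62.7.
Deadweight loss = 18.

18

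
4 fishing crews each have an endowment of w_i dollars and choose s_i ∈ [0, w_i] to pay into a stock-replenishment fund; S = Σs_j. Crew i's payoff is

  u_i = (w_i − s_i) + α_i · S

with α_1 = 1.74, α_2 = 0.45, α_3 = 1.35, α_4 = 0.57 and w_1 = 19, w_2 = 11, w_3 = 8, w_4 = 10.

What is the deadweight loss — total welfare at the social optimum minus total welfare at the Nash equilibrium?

65.31

∂u_i/∂s_i = α_i − 1, so crew i contributes w_i if α_i > 1, else 0.
α_i > 1 for i ∈ {1, 3}; NE contributions (19, 0, 8, 0), S = 27.
W^NE = Σw_i − S^NE + (Σα_i)·S^NE = 48 + 3.11·27 = 131.97.
Planner: ∂(Σu_j)/∂s_i = Σα_j − 1 = 3.11 > 0, so everyone contributes w_i; S^SO = 48, W^SO = 48 + 3.11·48 = 197.28.
Deadweight loss = 65.31.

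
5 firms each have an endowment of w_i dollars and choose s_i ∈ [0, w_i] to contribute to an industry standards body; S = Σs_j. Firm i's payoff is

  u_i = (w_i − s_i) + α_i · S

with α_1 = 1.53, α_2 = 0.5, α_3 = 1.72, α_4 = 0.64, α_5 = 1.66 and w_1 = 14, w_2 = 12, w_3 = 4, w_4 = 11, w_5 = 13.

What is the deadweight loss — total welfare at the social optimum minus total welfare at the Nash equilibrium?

∂u_i/∂s_i = α_i − 1, so firm i contributes w_i if α_i > 1, else 0.
α_i > 1 for i ∈ {1, 3, 5}; NE contributions (14, 0, 4, 0, 13), S = 31.
W^NE = Σw_i − S^NE + (Σα_i)·S^NE = 54 + 5.05·31 = 210.55.
Planner: ∂(Σu_j)/∂s_i = Σα_j − 1 = 5.05 > 0, so everyone contributes w_i; S^SO = 54, W^SO = 54 + 5.05·54 = 326.7.
Deadweight loss = 116.15.

116.15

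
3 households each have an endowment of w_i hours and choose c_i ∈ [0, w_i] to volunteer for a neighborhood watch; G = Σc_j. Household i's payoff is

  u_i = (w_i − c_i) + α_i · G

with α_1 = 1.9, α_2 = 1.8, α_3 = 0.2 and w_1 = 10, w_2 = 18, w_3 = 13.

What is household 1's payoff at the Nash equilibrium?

53.2

∂u_i/∂c_i = α_i − 1, so household i contributes w_i if α_i > 1, else 0.
α_i > 1 for i ∈ {1, 2}; NE contributions (10, 18, 0), G = 28.
u_1 = (10 − 10) + 1.9·28 = 53.2.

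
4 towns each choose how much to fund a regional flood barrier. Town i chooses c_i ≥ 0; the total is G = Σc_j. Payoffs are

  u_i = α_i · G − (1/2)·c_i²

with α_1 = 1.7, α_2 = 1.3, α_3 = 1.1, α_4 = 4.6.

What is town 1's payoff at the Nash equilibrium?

13.345

Town i's FOC: ∂u_i/∂c_i = α_i − c_i = 0, so c_i* = α_i.
NE contributions = (1.7, 1.3, 1.1, 4.6); G = 8.7.
u_1 = α_1·G − ½·(c_1)² = 1.7·8.7 − ½·1.7² = 13.345.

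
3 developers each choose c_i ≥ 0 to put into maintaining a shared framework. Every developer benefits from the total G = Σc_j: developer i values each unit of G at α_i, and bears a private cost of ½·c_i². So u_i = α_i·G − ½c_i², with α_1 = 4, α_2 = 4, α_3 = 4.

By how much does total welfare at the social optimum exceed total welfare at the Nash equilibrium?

Developer i's FOC: ∂u_i/∂c_i = α_i − c_i = 0, so c_i* = α_i.
NE contributions = (4, 4, 4); G = 12.
W^NE = (Σα)·G − ½Σα_i² = 12² − ½·48 = 120.
Planner sets c_i = Σα_j = 12 for every i, so G^SO = 3·12 = 36.
W^SO = (Σα)·G^SO − ½·3·(Σα)² = (3/2)·12² = 216.
Deadweight loss = W^SO − W^NE = 96.

96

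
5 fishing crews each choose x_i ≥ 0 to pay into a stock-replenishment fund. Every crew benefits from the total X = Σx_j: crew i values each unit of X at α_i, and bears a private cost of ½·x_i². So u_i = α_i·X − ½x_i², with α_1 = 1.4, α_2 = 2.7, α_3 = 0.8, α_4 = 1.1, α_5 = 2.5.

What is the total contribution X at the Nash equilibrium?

Crew i's FOC: ∂u_i/∂x_i = α_i − x_i = 0, so x_i* = α_i.
NE contributions = (1.4, 2.7, 0.8, 1.1, 2.5); X = 8.5.

8.5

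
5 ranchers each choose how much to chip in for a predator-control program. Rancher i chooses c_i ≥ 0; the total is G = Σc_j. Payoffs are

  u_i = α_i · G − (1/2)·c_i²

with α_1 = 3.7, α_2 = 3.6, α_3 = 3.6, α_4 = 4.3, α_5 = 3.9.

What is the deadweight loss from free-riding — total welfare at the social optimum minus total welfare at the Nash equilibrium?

583.87

Rancher i's FOC: ∂u_i/∂c_i = α_i − c_i = 0, so c_i* = α_i.
NE contributions = (3.7, 3.6, 3.6, 4.3, 3.9); G = 19.1.
W^NE = (Σα)·G − ½Σα_i² = 19.1² − ½·73.31 = 328.155.
Planner sets c_i = Σα_j = 19.1 for every i, so G^SO = 5·19.1 = 95.5.
W^SO = (Σα)·G^SO − ½·5·(Σα)² = (5/2)·19.1² = 912.025.
Deadweight loss = W^SO − W^NE = 583.87.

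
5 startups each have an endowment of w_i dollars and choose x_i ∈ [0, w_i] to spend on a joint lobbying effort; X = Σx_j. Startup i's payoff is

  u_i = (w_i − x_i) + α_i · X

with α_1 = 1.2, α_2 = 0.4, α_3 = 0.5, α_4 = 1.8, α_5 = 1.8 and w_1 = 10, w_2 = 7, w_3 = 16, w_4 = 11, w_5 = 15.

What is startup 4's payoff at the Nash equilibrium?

∂u_i/∂x_i = α_i − 1, so startup i contributes w_i if α_i > 1, else 0.
α_i > 1 for i ∈ {1, 4, 5}; NE contributions (10, 0, 0, 11, 15), X = 36.
u_4 = (11 − 11) + 1.8·36 = 64.8.

64.8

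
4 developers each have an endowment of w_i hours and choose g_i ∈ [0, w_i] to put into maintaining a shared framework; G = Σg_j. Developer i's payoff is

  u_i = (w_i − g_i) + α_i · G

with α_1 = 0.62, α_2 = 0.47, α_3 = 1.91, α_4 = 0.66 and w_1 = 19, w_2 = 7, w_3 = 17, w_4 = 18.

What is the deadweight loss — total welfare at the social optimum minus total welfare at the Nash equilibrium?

∂u_i/∂g_i = α_i − 1, so developer i contributes w_i if α_i > 1, else 0.
α_i > 1 for i ∈ {3}; NE contributions (0, 0, 17, 0), G = 17.
W^NE = Σw_i − G^NE + (Σα_i)·G^NE = 61 + 2.66·17 = 106.22.
Planner: ∂(Σu_j)/∂g_i = Σα_j − 1 = 2.66 > 0, so everyone contributes w_i; G^SO = 61, W^SO = 61 + 2.66·61 = 223.26.
Deadweight loss = 117.04.

117.04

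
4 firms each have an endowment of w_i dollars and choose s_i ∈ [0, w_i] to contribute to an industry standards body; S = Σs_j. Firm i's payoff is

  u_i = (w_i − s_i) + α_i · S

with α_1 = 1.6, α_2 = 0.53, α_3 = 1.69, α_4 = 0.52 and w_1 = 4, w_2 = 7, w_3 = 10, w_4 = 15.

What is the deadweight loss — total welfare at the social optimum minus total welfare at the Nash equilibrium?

73.48

∂u_i/∂s_i = α_i − 1, so firm i contributes w_i if α_i > 1, else 0.
α_i > 1 for i ∈ {1, 3}; NE contributions (4, 0, 10, 0), S = 14.
W^NE = Σw_i − S^NE + (Σα_i)·S^NE = 36 + 3.34·14 = 82.76.
Planner: ∂(Σu_j)/∂s_i = Σα_j − 1 = 3.34 > 0, so everyone contributes w_i; S^SO = 36, W^SO = 36 + 3.34·36 = 156.24.
Deadweight loss = 73.48.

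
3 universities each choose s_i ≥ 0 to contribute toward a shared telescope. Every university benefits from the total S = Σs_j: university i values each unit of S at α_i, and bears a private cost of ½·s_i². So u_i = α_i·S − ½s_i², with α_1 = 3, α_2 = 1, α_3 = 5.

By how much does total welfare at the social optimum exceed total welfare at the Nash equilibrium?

University i's FOC: ∂u_i/∂s_i = α_i − s_i = 0, so s_i* = α_i.
NE contributions = (3, 1, 5); S = 9.
W^NE = (Σα)·S − ½Σα_i² = 9² − ½·35 = 63.5.
Planner sets s_i = Σα_j = 9 for every i, so S^SO = 3·9 = 27.
W^SO = (Σα)·S^SO − ½·3·(Σα)² = (3/2)·9² = 121.5.
Deadweight loss = W^SO − W^NE = 58.

58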